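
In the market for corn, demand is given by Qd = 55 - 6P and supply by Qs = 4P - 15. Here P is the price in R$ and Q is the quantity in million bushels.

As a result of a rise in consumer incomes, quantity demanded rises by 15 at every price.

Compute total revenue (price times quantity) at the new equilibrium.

161.5

Original equilibrium: 55 - 6P = 4P - 15 gives 70 = 10P, so P = 7 and Q = 13.
After the shift, demand is Qd = 70 - 6P and supply is Qs = 4P - 15.
New equilibrium: 70 - 6P = 4P - 15 ⇒ 85 = 10P ⇒ P = 8.5, Q = 19.
New expenditure = 8.5 × 19 = 161.5.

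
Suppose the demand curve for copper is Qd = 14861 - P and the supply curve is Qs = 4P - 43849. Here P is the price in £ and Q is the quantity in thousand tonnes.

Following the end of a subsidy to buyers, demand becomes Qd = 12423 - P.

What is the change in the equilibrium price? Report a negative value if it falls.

Initially, 14861 - P = 4P - 43849, so 58710 = 5P and P = 11742, Q = 3119.
After the shift, demand is Qd = 12423 - P and supply is Qs = 4P - 43849.
New equilibrium: 12423 - P = 4P - 43849 ⇒ 56272 = 5P ⇒ P = 11254.4, Q = 1168.6.
ΔP = 11254.4 − 11742 = -487.6.

-487.6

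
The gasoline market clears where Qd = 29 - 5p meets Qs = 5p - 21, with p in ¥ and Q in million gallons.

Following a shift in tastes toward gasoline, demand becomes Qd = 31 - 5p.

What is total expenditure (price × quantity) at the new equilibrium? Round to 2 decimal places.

Before the shock: 29 - 5p = 5p - 21 ⇒ 50 = 10p ⇒ p = 5, Q = 4.
The shock moves the curves to Qd = 31 - 5p and Qs = 5p - 21.
Equate the new curves: 31 - 5p = 5p - 21, giving 52 = 10p, p = 5.2, Q = 5.
New expenditure = 5.2 × 5 = 26.00.

26.00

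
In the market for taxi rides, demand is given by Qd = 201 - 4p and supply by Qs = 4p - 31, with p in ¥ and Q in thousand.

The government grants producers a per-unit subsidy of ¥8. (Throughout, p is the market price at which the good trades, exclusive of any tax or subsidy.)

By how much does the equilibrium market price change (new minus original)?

-4

Solve the original market: 201 - 4p = 4p - 31, hence p = 29 and Q = 85.
Since sellers receive the price plus the subsidy, the effective supply curve becomes Qs = 4p + 1.
Setting them equal: 201 - 4p = 4p + 1 → 200 = 8p, so p = 25 and Q = 101.
Δp = 25 − 29 = -4.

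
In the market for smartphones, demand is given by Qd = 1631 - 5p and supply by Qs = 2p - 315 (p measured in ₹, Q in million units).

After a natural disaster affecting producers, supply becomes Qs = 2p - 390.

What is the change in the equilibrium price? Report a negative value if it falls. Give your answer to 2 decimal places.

Solve the original market: 1631 - 5p = 2p - 315, hence p = 278 and Q = 241.
After the shift, demand is Qd = 1631 - 5p and supply is Qs = 2p - 390.
New equilibrium: 1631 - 5p = 2p - 390 ⇒ 2021 = 7p ⇒ p = 2021/7 ≈ 288.7143, Q = 1312/7 ≈ 187.4286.
Δp = 288.7143 − 278 = +10.71.

+10.71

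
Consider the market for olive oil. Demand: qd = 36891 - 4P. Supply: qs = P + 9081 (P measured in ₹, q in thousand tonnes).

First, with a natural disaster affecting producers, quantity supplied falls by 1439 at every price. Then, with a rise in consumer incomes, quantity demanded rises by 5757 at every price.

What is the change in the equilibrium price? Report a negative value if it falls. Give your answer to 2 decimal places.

Before the shock: 36891 - 4P = P + 9081 ⇒ 27810 = 5P ⇒ P = 5562, q = 14643.
After the shift, demand is qd = 42648 - 4P and supply is qs = P + 7642.
Setting them equal: 42648 - 4P = P + 7642 → 35006 = 5P, so P = 7001.2 and q = 14643.2.
ΔP = 7001.2 − 5562 = +1439.20.

+1439.20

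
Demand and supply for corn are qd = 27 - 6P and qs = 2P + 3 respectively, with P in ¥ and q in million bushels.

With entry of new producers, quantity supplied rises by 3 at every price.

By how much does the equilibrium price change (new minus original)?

-0.375

Original equilibrium: 27 - 6P = 2P + 3 gives 24 = 8P, so P = 3 and q = 9.
The new curves are qd = 27 - 6P (demand) and qs = 2P + 6 (supply).
New equilibrium: 27 - 6P = 2P + 6 ⇒ 21 = 8P ⇒ P = 2.625, q = 11.25.
ΔP = 2.625 − 3 = -0.375.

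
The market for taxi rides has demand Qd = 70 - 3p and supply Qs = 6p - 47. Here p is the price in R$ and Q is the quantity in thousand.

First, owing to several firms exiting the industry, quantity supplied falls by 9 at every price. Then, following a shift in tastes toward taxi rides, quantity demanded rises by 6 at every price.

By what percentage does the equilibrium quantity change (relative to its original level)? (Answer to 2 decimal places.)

Initially, 70 - 3p = 6p - 47, so 117 = 9p and p = 13, Q = 31.
With the change applied: demand Qd = 76 - 3p, supply Qs = 6p - 56.
Setting them equal: 76 - 3p = 6p - 56 → 132 = 9p, so p = 44/3 ≈ 14.6667 and Q = 32.
%ΔQ = (32 − 31) / 31 × 100 = +3.23%.

+3.23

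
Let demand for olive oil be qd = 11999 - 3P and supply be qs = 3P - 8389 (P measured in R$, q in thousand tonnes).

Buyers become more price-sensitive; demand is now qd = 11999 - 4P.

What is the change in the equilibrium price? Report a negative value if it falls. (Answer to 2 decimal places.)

-485.43

Initially, 11999 - 3P = 3P - 8389, so 20388 = 6P and P = 3398, q = 1805.
With the change applied: demand qd = 11999 - 4P, supply qs = 3P - 8389.
Equate the new curves: 11999 - 4P = 3P - 8389, giving 20388 = 7P, P = 20388/7 ≈ 2912.5714, q = 2441/7 ≈ 348.7143.
ΔP = 2912.5714 − 3398 = -485.43.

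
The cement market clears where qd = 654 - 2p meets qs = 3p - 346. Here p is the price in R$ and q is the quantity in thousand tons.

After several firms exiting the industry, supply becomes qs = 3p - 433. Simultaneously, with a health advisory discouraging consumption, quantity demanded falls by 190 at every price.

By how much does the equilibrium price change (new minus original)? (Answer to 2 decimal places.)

-20.60

Original equilibrium: 654 - 2p = 3p - 346 gives 1000 = 5p, so p = 200 and q = 254.
With the change applied: demand qd = 464 - 2p, supply qs = 3p - 433.
Clearing the new market: 464 - 2p = 3p - 433, so p = 179.4 and q = 105.2.
Δp = 179.4 − 200 = -20.60.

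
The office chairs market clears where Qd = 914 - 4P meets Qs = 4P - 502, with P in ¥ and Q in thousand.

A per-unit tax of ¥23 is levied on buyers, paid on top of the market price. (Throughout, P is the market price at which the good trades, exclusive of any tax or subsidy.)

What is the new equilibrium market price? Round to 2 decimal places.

165.50

Original equilibrium: 914 - 4P = 4P - 502 gives 1416 = 8P, so P = 177 and Q = 206.
Since buyers pay the price plus the tax, the effective demand curve becomes Qd = 822 - 4P.
New equilibrium: 822 - 4P = 4P - 502 ⇒ 1324 = 8P ⇒ P = 165.5, Q = 160.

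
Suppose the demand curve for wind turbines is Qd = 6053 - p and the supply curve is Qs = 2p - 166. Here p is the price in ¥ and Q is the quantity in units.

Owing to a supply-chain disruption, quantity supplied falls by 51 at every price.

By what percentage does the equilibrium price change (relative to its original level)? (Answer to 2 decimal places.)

+0.82

Initially, 6053 - p = 2p - 166, so 6219 = 3p and p = 2073, Q = 3980.
With the change applied: demand Qd = 6053 - p, supply Qs = 2p - 217.
New equilibrium: 6053 - p = 2p - 217 ⇒ 6270 = 3p ⇒ p = 2090, Q = 3963.
%Δp = (2090 − 2073) / 2073 × 100 = +0.82%.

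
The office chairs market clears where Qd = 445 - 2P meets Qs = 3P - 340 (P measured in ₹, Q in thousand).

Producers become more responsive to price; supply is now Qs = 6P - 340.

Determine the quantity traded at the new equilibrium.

248.75

Solve the original market: 445 - 2P = 3P - 340, hence P = 157 and Q = 131.
The new curves are Qd = 445 - 2P (demand) and Qs = 6P - 340 (supply).
Setting them equal: 445 - 2P = 6P - 340 → 785 = 8P, so P = 98.125 and Q = 248.75.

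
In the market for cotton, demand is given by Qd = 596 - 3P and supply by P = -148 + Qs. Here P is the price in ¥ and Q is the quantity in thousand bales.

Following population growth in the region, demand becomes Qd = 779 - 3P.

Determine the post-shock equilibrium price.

157.75

Solve the original market: 596 - 3P = P + 148, hence P = 112 and Q = 260.
The shock moves the curves to Qd = 779 - 3P and Qs = P + 148.
Equate the new curves: 779 - 3P = P + 148, giving 631 = 4P, P = 157.75, Q = 305.75.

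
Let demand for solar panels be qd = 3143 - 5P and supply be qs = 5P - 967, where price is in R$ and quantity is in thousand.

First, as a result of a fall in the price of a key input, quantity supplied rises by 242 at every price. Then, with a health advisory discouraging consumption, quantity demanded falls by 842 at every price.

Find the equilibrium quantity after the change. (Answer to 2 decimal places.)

Initially, 3143 - 5P = 5P - 967, so 4110 = 10P and P = 411, q = 1088.
After the shift, demand is qd = 2301 - 5P and supply is qs = 5P - 725.
Setting them equal: 2301 - 5P = 5P - 725 → 3026 = 10P, so P = 302.6 and q = 788.

788.00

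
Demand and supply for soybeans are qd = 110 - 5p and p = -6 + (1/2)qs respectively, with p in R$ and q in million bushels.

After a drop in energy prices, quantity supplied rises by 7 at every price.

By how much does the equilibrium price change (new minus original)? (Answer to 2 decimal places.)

-1.00

Original equilibrium: 110 - 5p = 2p + 12 gives 98 = 7p, so p = 14 and q = 40.
With the change applied: demand qd = 110 - 5p, supply qs = 2p + 19.
Clearing the new market: 110 - 5p = 2p + 19, so p = 13 and q = 45.
Δp = 13 − 14 = -1.00.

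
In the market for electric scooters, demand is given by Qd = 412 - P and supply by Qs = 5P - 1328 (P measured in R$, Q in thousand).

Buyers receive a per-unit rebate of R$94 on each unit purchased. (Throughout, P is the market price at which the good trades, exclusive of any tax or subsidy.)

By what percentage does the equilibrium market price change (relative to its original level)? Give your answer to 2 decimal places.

Before the shock: 412 - P = 5P - 1328 ⇒ 1740 = 6P ⇒ P = 290, Q = 122.
Since buyers' out-of-pocket price is the market price minus the rebate, the effective demand curve becomes Qd = 506 - P.
Setting them equal: 506 - P = 5P - 1328 → 1834 = 6P, so P = 917/3 ≈ 305.6667 and Q = 601/3 ≈ 200.3333.
%ΔP = (305.6667 − 290) / 290 × 100 = +5.40%.

+5.40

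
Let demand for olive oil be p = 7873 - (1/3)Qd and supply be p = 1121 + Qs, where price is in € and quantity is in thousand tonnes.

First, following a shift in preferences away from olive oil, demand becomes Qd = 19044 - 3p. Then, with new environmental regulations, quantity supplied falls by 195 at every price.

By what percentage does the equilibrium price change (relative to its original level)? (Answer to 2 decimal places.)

-17.70

Solve the original market: 23619 - 3p = p - 1121, hence p = 6185 and Q = 5064.
The new curves are Qd = 19044 - 3p (demand) and Qs = p - 1316 (supply).
Equate the new curves: 19044 - 3p = p - 1316, giving 20360 = 4p, p = 5090, Q = 3774.
%Δp = (5090 − 6185) / 6185 × 100 = -17.70%.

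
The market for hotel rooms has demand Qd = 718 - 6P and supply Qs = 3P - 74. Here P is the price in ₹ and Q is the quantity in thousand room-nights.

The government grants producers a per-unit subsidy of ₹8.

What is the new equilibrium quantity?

Before the shock: 718 - 6P = 3P - 74 ⇒ 792 = 9P ⇒ P = 88, Q = 190.
Since sellers receive the price plus the subsidy, the effective supply curve becomes Qs = 3P - 50.
Clearing the new market: 718 - 6P = 3P - 50, so P = 256/3 ≈ 85.3333 and Q = 206.

206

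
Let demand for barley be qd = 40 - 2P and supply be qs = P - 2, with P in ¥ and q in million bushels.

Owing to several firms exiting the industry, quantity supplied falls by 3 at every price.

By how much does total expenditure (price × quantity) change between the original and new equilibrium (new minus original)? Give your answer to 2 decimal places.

-18.00

Initially, 40 - 2P = P - 2, so 42 = 3P and P = 14, q = 12.
After the shift, demand is qd = 40 - 2P and supply is qs = P - 5.
Clearing the new market: 40 - 2P = P - 5, so P = 15 and q = 10.
Expenditure moves from 14×12 = 168 to 15×10 = 150; change = -18.00.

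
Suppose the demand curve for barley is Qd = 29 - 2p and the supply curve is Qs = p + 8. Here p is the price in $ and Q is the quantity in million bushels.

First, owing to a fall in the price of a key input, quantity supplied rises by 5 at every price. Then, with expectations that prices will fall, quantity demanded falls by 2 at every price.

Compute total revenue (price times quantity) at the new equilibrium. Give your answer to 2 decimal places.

Initially, 29 - 2p = p + 8, so 21 = 3p and p = 7, Q = 15.
After the shift, demand is Qd = 27 - 2p and supply is Qs = p + 13.
Equate the new curves: 27 - 2p = p + 13, giving 14 = 3p, p = 14/3 ≈ 4.6667, Q = 53/3 ≈ 17.6667.
New expenditure = 4.6667 × 17.6667 = 82.44.

82.44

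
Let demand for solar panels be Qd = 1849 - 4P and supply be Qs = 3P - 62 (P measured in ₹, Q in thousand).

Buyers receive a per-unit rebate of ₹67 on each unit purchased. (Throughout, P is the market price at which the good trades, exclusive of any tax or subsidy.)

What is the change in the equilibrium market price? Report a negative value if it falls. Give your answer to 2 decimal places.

+38.29

Before the shock: 1849 - 4P = 3P - 62 ⇒ 1911 = 7P ⇒ P = 273, Q = 757.
Since buyers' out-of-pocket price is the market price minus the rebate, the effective demand curve becomes Qd = 2117 - 4P.
Clearing the new market: 2117 - 4P = 3P - 62, so P = 2179/7 ≈ 311.2857 and Q = 6103/7 ≈ 871.8571.
ΔP = 311.2857 − 273 = +38.29.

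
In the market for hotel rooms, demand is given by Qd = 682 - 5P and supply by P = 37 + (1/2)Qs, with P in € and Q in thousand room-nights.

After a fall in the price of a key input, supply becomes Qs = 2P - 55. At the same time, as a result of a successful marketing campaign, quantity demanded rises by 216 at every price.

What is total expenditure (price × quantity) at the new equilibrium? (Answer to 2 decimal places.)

29581.90

Solve the original market: 682 - 5P = 2P - 74, hence P = 108 and Q = 142.
The new curves are Qd = 898 - 5P (demand) and Qs = 2P - 55 (supply).
New equilibrium: 898 - 5P = 2P - 55 ⇒ 953 = 7P ⇒ P = 953/7 ≈ 136.1429, Q = 1521/7 ≈ 217.2857.
New expenditure = 136.1429 × 217.2857 = 29581.90.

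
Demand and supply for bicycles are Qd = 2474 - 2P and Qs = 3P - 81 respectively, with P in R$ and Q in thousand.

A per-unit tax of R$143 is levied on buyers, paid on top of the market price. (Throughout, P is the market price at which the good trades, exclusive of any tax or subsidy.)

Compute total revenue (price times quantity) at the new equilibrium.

581045.52

Original equilibrium: 2474 - 2P = 3P - 81 gives 2555 = 5P, so P = 511 and Q = 1452.
Since buyers pay the price plus the tax, the effective demand curve becomes Qd = 2188 - 2P.
Setting them equal: 2188 - 2P = 3P - 81 → 2269 = 5P, so P = 453.8 and Q = 1280.4.
New expenditure = 453.8 × 1280.4 = 581045.52.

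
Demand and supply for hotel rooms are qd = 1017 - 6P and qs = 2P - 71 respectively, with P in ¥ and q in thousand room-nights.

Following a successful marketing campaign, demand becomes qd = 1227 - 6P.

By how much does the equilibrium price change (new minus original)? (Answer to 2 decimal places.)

Initially, 1017 - 6P = 2P - 71, so 1088 = 8P and P = 136, q = 201.
The shock moves the curves to qd = 1227 - 6P and qs = 2P - 71.
Clearing the new market: 1227 - 6P = 2P - 71, so P = 162.25 and q = 253.5.
ΔP = 162.25 − 136 = +26.25.

+26.25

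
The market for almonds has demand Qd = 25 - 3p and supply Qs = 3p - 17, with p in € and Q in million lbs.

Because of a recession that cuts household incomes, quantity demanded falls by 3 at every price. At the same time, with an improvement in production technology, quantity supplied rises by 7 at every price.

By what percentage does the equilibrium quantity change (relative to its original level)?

+50

Before the shock: 25 - 3p = 3p - 17 ⇒ 42 = 6p ⇒ p = 7, Q = 4.
The new curves are Qd = 22 - 3p (demand) and Qs = 3p - 10 (supply).
Clearing the new market: 22 - 3p = 3p - 10, so p = 16/3 ≈ 5.3333 and Q = 6.
%ΔQ = (6 − 4) / 4 × 100 = +50%.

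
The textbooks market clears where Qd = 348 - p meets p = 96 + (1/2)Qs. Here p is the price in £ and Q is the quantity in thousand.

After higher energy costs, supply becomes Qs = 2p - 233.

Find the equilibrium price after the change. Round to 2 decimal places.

Solve the original market: 348 - p = 2p - 192, hence p = 180 and Q = 168.
With the change applied: demand Qd = 348 - p, supply Qs = 2p - 233.
New equilibrium: 348 - p = 2p - 233 ⇒ 581 = 3p ⇒ p = 581/3 ≈ 193.6667, Q = 463/3 ≈ 154.3333.

193.67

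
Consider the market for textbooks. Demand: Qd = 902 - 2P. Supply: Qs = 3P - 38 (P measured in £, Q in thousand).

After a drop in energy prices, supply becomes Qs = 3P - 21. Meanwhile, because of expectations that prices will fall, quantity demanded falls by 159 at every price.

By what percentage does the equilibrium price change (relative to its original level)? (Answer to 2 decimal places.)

Initially, 902 - 2P = 3P - 38, so 940 = 5P and P = 188, Q = 526.
The new curves are Qd = 743 - 2P (demand) and Qs = 3P - 21 (supply).
New equilibrium: 743 - 2P = 3P - 21 ⇒ 764 = 5P ⇒ P = 152.8, Q = 437.4.
%ΔP = (152.8 − 188) / 188 × 100 = -18.72%.

-18.72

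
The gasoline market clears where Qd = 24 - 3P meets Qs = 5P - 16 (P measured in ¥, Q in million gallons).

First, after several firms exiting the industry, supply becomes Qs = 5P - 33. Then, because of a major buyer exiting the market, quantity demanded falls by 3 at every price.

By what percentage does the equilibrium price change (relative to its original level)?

+35

Solve the original market: 24 - 3P = 5P - 16, hence P = 5 and Q = 9.
With the change applied: demand Qd = 21 - 3P, supply Qs = 5P - 33.
Setting them equal: 21 - 3P = 5P - 33 → 54 = 8P, so P = 6.75 and Q = 0.75.
%ΔP = (6.75 − 5) / 5 × 100 = +35%.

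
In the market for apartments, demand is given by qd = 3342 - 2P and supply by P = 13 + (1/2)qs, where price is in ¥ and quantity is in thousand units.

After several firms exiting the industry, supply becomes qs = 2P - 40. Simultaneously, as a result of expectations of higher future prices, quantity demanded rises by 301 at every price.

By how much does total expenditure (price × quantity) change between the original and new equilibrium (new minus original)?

+262695.125

Solve the original market: 3342 - 2P = 2P - 26, hence P = 842 and q = 1658.
After the shift, demand is qd = 3643 - 2P and supply is qs = 2P - 40.
New equilibrium: 3643 - 2P = 2P - 40 ⇒ 3683 = 4P ⇒ P = 920.75, q = 1801.5.
Expenditure moves from 842×1658 = 1396036 to 920.75×1801.5 = 1658731.125; change = +262695.125.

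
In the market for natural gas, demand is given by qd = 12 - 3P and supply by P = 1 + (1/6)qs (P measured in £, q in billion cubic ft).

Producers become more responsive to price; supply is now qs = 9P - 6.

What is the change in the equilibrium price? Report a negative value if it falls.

Initially, 12 - 3P = 6P - 6, so 18 = 9P and P = 2, q = 6.
The shock moves the curves to qd = 12 - 3P and qs = 9P - 6.
Setting them equal: 12 - 3P = 9P - 6 → 18 = 12P, so P = 1.5 and q = 7.5.
ΔP = 1.5 − 2 = -0.5.

-0.5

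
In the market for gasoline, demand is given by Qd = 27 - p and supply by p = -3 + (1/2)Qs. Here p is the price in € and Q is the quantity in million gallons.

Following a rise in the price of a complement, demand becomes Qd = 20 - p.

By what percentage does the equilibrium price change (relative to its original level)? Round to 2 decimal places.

-33.33

Solve the original market: 27 - p = 2p + 6, hence p = 7 and Q = 20.
The new curves are Qd = 20 - p (demand) and Qs = 2p + 6 (supply).
Clearing the new market: 20 - p = 2p + 6, so p = 14/3 ≈ 4.6667 and Q = 46/3 ≈ 15.3333.
%Δp = (4.6667 − 7) / 7 × 100 = -33.33%.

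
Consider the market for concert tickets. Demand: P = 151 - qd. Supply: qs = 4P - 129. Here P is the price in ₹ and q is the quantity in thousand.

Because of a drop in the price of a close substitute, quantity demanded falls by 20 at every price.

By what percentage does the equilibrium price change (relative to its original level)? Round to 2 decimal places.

Original equilibrium: 151 - P = 4P - 129 gives 280 = 5P, so P = 56 and q = 95.
After the shift, demand is qd = 131 - P and supply is qs = 4P - 129.
Setting them equal: 131 - P = 4P - 129 → 260 = 5P, so P = 52 and q = 79.
%ΔP = (52 − 56) / 56 × 100 = -7.14%.

-7.14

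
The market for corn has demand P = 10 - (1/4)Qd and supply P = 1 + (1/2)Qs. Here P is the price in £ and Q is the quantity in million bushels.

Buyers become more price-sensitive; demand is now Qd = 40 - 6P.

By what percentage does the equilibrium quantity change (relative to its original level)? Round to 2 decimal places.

Original equilibrium: 40 - 4P = 2P - 2 gives 42 = 6P, so P = 7 and Q = 12.
The shock moves the curves to Qd = 40 - 6P and Qs = 2P - 2.
Equate the new curves: 40 - 6P = 2P - 2, giving 42 = 8P, P = 5.25, Q = 8.5.
%ΔQ = (8.5 − 12) / 12 × 100 = -29.17%.

-29.17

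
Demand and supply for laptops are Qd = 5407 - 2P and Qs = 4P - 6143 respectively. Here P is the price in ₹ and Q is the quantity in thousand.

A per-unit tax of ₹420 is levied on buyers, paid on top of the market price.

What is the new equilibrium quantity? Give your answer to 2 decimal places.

997.00

Before the shock: 5407 - 2P = 4P - 6143 ⇒ 11550 = 6P ⇒ P = 1925, Q = 1557.
Since buyers pay the price plus the tax, the effective demand curve becomes Qd = 4567 - 2P.
New equilibrium: 4567 - 2P = 4P - 6143 ⇒ 10710 = 6P ⇒ P = 1785, Q = 997.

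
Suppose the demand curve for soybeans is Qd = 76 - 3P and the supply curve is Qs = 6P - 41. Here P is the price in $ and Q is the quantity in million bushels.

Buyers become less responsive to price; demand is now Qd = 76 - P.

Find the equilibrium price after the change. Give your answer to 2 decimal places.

Solve the original market: 76 - 3P = 6P - 41, hence P = 13 and Q = 37.
After the shift, demand is Qd = 76 - P and supply is Qs = 6P - 41.
Setting them equal: 76 - P = 6P - 41 → 117 = 7P, so P = 117/7 ≈ 16.7143 and Q = 415/7 ≈ 59.2857.

16.71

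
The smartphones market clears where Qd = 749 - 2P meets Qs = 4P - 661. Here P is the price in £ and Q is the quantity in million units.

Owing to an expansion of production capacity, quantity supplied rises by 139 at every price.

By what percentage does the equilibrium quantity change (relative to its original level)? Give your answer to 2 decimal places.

Original equilibrium: 749 - 2P = 4P - 661 gives 1410 = 6P, so P = 235 and Q = 279.
The new curves are Qd = 749 - 2P (demand) and Qs = 4P - 522 (supply).
Clearing the new market: 749 - 2P = 4P - 522, so P = 1271/6 ≈ 211.8333 and Q = 976/3 ≈ 325.3333.
%ΔQ = (325.3333 − 279) / 279 × 100 = +16.61%.

+16.61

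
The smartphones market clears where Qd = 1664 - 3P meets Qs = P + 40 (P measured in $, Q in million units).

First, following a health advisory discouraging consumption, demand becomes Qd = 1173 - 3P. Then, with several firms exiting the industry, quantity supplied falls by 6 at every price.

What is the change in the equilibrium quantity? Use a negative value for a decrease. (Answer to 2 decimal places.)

Original equilibrium: 1664 - 3P = P + 40 gives 1624 = 4P, so P = 406 and Q = 446.
The new curves are Qd = 1173 - 3P (demand) and Qs = P + 34 (supply).
Clearing the new market: 1173 - 3P = P + 34, so P = 284.75 and Q = 318.75.
ΔQ = 318.75 − 446 = -127.25.

-127.25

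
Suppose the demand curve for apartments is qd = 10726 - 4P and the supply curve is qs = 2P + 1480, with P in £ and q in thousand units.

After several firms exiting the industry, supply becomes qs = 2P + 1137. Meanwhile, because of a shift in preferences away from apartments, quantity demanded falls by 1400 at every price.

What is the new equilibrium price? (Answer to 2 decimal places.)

1364.83

Initially, 10726 - 4P = 2P + 1480, so 9246 = 6P and P = 1541, q = 4562.
With the change applied: demand qd = 9326 - 4P, supply qs = 2P + 1137.
Clearing the new market: 9326 - 4P = 2P + 1137, so P = 8189/6 ≈ 1364.8333 and q = 11600/3 ≈ 3866.6667.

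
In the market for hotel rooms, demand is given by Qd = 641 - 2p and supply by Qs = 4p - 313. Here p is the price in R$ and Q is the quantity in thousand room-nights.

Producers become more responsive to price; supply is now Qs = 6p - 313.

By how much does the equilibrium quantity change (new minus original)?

+79.5

Solve the original market: 641 - 2p = 4p - 313, hence p = 159 and Q = 323.
After the shift, demand is Qd = 641 - 2p and supply is Qs = 6p - 313.
Equate the new curves: 641 - 2p = 6p - 313, giving 954 = 8p, p = 119.25, Q = 402.5.
ΔQ = 402.5 − 323 = +79.5.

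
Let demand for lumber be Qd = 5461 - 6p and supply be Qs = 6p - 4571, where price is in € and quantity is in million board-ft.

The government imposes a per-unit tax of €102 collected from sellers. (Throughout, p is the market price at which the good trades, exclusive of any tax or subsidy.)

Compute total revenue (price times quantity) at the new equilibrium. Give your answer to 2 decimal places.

123293.00

Original equilibrium: 5461 - 6p = 6p - 4571 gives 10032 = 12p, so p = 836 and Q = 445.
Since sellers keep the price net of the tax, the effective supply curve becomes Qs = 6p - 5183.
Setting them equal: 5461 - 6p = 6p - 5183 → 10644 = 12p, so p = 887 and Q = 139.
New expenditure = 887 × 139 = 123293.00.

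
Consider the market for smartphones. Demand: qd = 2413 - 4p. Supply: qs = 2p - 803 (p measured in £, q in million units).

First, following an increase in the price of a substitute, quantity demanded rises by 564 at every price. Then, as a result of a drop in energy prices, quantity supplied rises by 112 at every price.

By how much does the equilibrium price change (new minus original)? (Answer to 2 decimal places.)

+75.33

Before the shock: 2413 - 4p = 2p - 803 ⇒ 3216 = 6p ⇒ p = 536, q = 269.
The shock moves the curves to qd = 2977 - 4p and qs = 2p - 691.
Clearing the new market: 2977 - 4p = 2p - 691, so p = 1834/3 ≈ 611.3333 and q = 1595/3 ≈ 531.6667.
Δp = 611.3333 − 536 = +75.33.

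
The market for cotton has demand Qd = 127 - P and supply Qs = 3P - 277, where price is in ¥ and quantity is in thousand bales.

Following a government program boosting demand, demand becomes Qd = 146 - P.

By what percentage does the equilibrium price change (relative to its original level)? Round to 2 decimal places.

Initially, 127 - P = 3P - 277, so 404 = 4P and P = 101, Q = 26.
The shock moves the curves to Qd = 146 - P and Qs = 3P - 277.
Setting them equal: 146 - P = 3P - 277 → 423 = 4P, so P = 105.75 and Q = 40.25.
%ΔP = (105.75 − 101) / 101 × 100 = +4.70%.

+4.70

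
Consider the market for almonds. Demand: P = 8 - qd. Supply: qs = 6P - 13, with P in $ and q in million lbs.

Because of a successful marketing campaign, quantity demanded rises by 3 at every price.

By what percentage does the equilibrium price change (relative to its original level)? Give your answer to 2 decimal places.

+14.29

Initially, 8 - P = 6P - 13, so 21 = 7P and P = 3, q = 5.
With the change applied: demand qd = 11 - P, supply qs = 6P - 13.
Equate the new curves: 11 - P = 6P - 13, giving 24 = 7P, P = 24/7 ≈ 3.4286, q = 53/7 ≈ 7.5714.
%ΔP = (3.4286 − 3) / 3 × 100 = +14.29%.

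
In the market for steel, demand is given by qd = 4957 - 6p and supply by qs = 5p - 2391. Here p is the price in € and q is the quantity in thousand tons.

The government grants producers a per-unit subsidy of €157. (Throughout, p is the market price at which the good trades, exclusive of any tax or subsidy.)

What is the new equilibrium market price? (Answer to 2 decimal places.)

Original equilibrium: 4957 - 6p = 5p - 2391 gives 7348 = 11p, so p = 668 and q = 949.
Since sellers receive the price plus the subsidy, the effective supply curve becomes qs = 5p - 1606.
Setting them equal: 4957 - 6p = 5p - 1606 → 6563 = 11p, so p = 6563/11 ≈ 596.6364 and q = 15149/11 ≈ 1377.1818.

596.64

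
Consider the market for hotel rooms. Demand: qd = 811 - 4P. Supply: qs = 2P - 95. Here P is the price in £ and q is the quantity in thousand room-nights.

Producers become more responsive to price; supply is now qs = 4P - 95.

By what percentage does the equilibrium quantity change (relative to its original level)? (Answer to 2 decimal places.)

+72.95

Initially, 811 - 4P = 2P - 95, so 906 = 6P and P = 151, q = 207.
The shock moves the curves to qd = 811 - 4P and qs = 4P - 95.
Equate the new curves: 811 - 4P = 4P - 95, giving 906 = 8P, P = 113.25, q = 358.
%Δq = (358 − 207) / 207 × 100 = +72.95%.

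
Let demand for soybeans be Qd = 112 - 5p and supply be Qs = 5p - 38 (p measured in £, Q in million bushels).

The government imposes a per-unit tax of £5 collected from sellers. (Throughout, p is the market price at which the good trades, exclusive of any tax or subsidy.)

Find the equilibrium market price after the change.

17.5

Solve the original market: 112 - 5p = 5p - 38, hence p = 15 and Q = 37.
Since sellers keep the price net of the tax, the effective supply curve becomes Qs = 5p - 63.
New equilibrium: 112 - 5p = 5p - 63 ⇒ 175 = 10p ⇒ p = 17.5, Q = 24.5.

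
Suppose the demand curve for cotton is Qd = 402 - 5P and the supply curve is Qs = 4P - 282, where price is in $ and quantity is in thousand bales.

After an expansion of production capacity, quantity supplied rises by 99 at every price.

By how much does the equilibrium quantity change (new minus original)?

Before the shock: 402 - 5P = 4P - 282 ⇒ 684 = 9P ⇒ P = 76, Q = 22.
The shock moves the curves to Qd = 402 - 5P and Qs = 4P - 183.
Clearing the new market: 402 - 5P = 4P - 183, so P = 65 and Q = 77.
ΔQ = 77 − 22 = +55.

+55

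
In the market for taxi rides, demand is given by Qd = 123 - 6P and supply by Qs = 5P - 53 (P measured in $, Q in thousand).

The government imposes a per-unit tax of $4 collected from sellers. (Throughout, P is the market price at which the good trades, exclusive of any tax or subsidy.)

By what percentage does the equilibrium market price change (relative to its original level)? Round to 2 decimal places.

+11.36

Before the shock: 123 - 6P = 5P - 53 ⇒ 176 = 11P ⇒ P = 16, Q = 27.
Since sellers keep the price net of the tax, the effective supply curve becomes Qs = 5P - 73.
Setting them equal: 123 - 6P = 5P - 73 → 196 = 11P, so P = 196/11 ≈ 17.8182 and Q = 177/11 ≈ 16.0909.
%ΔP = (17.8182 − 16) / 16 × 100 = +11.36%.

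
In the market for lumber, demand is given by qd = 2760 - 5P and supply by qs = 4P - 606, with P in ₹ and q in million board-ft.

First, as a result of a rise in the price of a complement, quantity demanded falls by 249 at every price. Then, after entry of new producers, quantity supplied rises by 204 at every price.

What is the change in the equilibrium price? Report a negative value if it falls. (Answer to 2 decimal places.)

Solve the original market: 2760 - 5P = 4P - 606, hence P = 374 and q = 890.
After the shift, demand is qd = 2511 - 5P and supply is qs = 4P - 402.
Setting them equal: 2511 - 5P = 4P - 402 → 2913 = 9P, so P = 971/3 ≈ 323.6667 and q = 2678/3 ≈ 892.6667.
ΔP = 323.6667 − 374 = -50.33.

-50.33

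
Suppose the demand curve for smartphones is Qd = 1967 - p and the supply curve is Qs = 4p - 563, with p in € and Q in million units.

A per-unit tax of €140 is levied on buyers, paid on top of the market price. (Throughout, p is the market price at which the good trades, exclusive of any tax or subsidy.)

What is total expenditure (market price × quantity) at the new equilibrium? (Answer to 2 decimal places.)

Original equilibrium: 1967 - p = 4p - 563 gives 2530 = 5p, so p = 506 and Q = 1461.
Since buyers pay the price plus the tax, the effective demand curve becomes Qd = 1827 - p.
Equate the new curves: 1827 - p = 4p - 563, giving 2390 = 5p, p = 478, Q = 1349.
New expenditure = 478 × 1349 = 644822.00.

644822.00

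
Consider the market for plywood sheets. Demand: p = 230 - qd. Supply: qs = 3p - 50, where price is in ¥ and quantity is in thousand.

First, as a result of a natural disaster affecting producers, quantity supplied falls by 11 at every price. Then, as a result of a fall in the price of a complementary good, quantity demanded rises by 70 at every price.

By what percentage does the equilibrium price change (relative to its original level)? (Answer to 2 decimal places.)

Initially, 230 - p = 3p - 50, so 280 = 4p and p = 70, q = 160.
After the shift, demand is qd = 300 - p and supply is qs = 3p - 61.
Setting them equal: 300 - p = 3p - 61 → 361 = 4p, so p = 90.25 and q = 209.75.
%Δp = (90.25 − 70) / 70 × 100 = +28.93%.

+28.93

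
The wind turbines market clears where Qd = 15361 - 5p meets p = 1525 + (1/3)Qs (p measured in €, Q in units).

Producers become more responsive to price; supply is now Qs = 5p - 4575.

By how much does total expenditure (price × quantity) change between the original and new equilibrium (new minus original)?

Before the shock: 15361 - 5p = 3p - 4575 ⇒ 19936 = 8p ⇒ p = 2492, Q = 2901.
After the shift, demand is Qd = 15361 - 5p and supply is Qs = 5p - 4575.
Setting them equal: 15361 - 5p = 5p - 4575 → 19936 = 10p, so p = 1993.6 and Q = 5393.
Expenditure moves from 2492×2901 = 7229292 to 1993.6×5393 = 10751484.8; change = +3522192.8.

+3522192.8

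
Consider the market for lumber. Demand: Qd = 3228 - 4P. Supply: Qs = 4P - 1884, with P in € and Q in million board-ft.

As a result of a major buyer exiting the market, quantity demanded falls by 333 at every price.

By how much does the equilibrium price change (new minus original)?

Solve the original market: 3228 - 4P = 4P - 1884, hence P = 639 and Q = 672.
The shock moves the curves to Qd = 2895 - 4P and Qs = 4P - 1884.
New equilibrium: 2895 - 4P = 4P - 1884 ⇒ 4779 = 8P ⇒ P = 597.375, Q = 505.5.
ΔP = 597.375 − 639 = -41.625.

-41.625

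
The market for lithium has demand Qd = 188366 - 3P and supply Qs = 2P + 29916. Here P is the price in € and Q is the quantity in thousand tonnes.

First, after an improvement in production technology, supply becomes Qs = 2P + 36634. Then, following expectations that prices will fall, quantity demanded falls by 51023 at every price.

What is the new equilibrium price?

20141.8

Initially, 188366 - 3P = 2P + 29916, so 158450 = 5P and P = 31690, Q = 93296.
With the change applied: demand Qd = 137343 - 3P, supply Qs = 2P + 36634.
Setting them equal: 137343 - 3P = 2P + 36634 → 100709 = 5P, so P = 20141.8 and Q = 76917.6.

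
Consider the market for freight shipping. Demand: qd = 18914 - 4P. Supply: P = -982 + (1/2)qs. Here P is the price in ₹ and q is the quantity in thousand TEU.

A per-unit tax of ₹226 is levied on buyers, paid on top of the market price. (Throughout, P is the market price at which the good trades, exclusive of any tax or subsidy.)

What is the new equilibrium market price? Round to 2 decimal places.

2674.33

Solve the original market: 18914 - 4P = 2P + 1964, hence P = 2825 and q = 7614.
Since buyers pay the price plus the tax, the effective demand curve becomes qd = 18010 - 4P.
Clearing the new market: 18010 - 4P = 2P + 1964, so P = 8023/3 ≈ 2674.3333 and q = 21938/3 ≈ 7312.6667.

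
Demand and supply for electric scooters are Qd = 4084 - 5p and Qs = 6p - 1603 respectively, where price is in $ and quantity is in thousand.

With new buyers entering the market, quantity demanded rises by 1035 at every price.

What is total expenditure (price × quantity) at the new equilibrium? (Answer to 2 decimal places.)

Original equilibrium: 4084 - 5p = 6p - 1603 gives 5687 = 11p, so p = 517 and Q = 1499.
With the change applied: demand Qd = 5119 - 5p, supply Qs = 6p - 1603.
Equate the new curves: 5119 - 5p = 6p - 1603, giving 6722 = 11p, p = 6722/11 ≈ 611.0909, Q = 22699/11 ≈ 2063.5455.
New expenditure = 611.0909 × 2063.5455 = 1261013.87.

1261013.87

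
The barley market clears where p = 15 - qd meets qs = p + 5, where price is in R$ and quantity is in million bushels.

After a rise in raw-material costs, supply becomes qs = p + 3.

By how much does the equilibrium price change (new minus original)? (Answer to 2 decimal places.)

+1.00

Before the shock: 15 - p = p + 5 ⇒ 10 = 2p ⇒ p = 5, q = 10.
After the shift, demand is qd = 15 - p and supply is qs = p + 3.
Setting them equal: 15 - p = p + 3 → 12 = 2p, so p = 6 and q = 9.
Δp = 6 − 5 = +1.00.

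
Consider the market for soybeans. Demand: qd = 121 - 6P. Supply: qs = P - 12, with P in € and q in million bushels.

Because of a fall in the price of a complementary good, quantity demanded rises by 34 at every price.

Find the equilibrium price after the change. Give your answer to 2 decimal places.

Original equilibrium: 121 - 6P = P - 12 gives 133 = 7P, so P = 19 and q = 7.
The shock moves the curves to qd = 155 - 6P and qs = P - 12.
Clearing the new market: 155 - 6P = P - 12, so P = 167/7 ≈ 23.8571 and q = 83/7 ≈ 11.8571.

23.86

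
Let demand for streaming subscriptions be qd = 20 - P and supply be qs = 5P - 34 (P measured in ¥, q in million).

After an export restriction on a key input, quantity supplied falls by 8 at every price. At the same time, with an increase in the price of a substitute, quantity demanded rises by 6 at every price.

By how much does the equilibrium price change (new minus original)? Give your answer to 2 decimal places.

Solve the original market: 20 - P = 5P - 34, hence P = 9 and q = 11.
After the shift, demand is qd = 26 - P and supply is qs = 5P - 42.
Setting them equal: 26 - P = 5P - 42 → 68 = 6P, so P = 34/3 ≈ 11.3333 and q = 44/3 ≈ 14.6667.
ΔP = 11.3333 − 9 = +2.33.

+2.33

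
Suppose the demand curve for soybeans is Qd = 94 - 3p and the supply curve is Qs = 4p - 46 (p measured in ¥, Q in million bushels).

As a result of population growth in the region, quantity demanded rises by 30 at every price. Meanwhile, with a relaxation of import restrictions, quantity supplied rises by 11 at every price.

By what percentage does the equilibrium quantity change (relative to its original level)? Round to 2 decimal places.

+64.29

Initially, 94 - 3p = 4p - 46, so 140 = 7p and p = 20, Q = 34.
The shock moves the curves to Qd = 124 - 3p and Qs = 4p - 35.
Clearing the new market: 124 - 3p = 4p - 35, so p = 159/7 ≈ 22.7143 and Q = 391/7 ≈ 55.8571.
%ΔQ = (55.8571 − 34) / 34 × 100 = +64.29%.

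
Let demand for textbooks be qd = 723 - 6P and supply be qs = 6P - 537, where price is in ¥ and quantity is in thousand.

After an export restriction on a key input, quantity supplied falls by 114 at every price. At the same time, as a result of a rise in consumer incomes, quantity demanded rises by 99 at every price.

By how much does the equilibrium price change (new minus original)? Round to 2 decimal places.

Solve the original market: 723 - 6P = 6P - 537, hence P = 105 and q = 93.
With the change applied: demand qd = 822 - 6P, supply qs = 6P - 651.
Clearing the new market: 822 - 6P = 6P - 651, so P = 122.75 and q = 85.5.
ΔP = 122.75 − 105 = +17.75.

+17.75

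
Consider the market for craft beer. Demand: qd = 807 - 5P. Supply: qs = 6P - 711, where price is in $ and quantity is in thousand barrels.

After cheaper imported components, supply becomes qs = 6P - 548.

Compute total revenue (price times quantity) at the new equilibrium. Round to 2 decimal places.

Original equilibrium: 807 - 5P = 6P - 711 gives 1518 = 11P, so P = 138 and q = 117.
After the shift, demand is qd = 807 - 5P and supply is qs = 6P - 548.
Clearing the new market: 807 - 5P = 6P - 548, so P = 1355/11 ≈ 123.1818 and q = 2102/11 ≈ 191.0909.
New expenditure = 123.1818 × 191.0909 = 23538.93.

23538.93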